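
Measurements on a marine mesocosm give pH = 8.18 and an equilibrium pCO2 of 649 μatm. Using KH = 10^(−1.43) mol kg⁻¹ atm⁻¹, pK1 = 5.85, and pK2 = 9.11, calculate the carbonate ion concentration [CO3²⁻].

[CO2*] = KH · pCO2 = 10^(−1.43) × 649×10^-6 = 2.411×10^-5 mol/kg
α₀ = 1/(1 + K1/[H⁺] + K1K2/[H⁺]²) = 1/(1 + 10^+2.33 + 10^+1.40) = 0.004168
DIC = [CO2*]/α₀ = 2.411×10^-5 / 0.004168 = 5.785 mmol/kg
[CO3²⁻] = α₂·DIC; α₂ = 0.1047, so [CO3²⁻] = 0.1047 × 5.785 = 0.606 mmol/kg

[CO3²⁻] = 0.606 mmol/kg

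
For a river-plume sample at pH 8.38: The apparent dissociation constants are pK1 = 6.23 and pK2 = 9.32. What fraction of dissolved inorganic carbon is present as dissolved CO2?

α₀ = 1 / (1 + K1/[H⁺] + K1K2/[H⁺]²) = 1 / (1 + 10^+2.15 + 10^+1.21)
   = 1 / (1 + 141.25 + 16.218) = 1/158.47 = 0.006310

α₀ = 0.00631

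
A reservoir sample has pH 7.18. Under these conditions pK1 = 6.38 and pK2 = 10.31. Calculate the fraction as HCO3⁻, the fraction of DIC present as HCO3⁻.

α₁ = 1 / (1 + [H⁺]/K1 + K2/[H⁺]) = 1 / (1 + 10^-0.80 + 10^-3.13)
   = 1 / (1 + 0.15849 + 0.00074131) = 1/1.1592 = 0.8626

α₁ = 0.863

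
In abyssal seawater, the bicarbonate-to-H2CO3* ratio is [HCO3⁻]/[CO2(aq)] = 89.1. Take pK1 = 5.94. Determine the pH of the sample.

From K1 = [H⁺][HCO3⁻]/[CO2(aq)]:  pH = pK1 + log₁₀([HCO3⁻]/[CO2(aq)])
log₁₀(89.1) = +1.950
pH = 5.94 + (+1.950) = 7.89

pH = 7.89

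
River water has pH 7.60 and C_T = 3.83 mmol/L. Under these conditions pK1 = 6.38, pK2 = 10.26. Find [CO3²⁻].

[CO3²⁻] = 7.89 μmol/L

α₂ = 1 / (1 + [H⁺]/K2 + [H⁺]²/(K1K2)) = 1 / (1 + 10^+2.66 + 10^+1.44)
   = 1 / (1 + 457.09 + 27.542) = 1/485.63 = 0.002059
[CO3²⁻] = α₂ × DIC = 0.002059 × 3.83 = 0.00789 mmol/L = 7.89 μmol/L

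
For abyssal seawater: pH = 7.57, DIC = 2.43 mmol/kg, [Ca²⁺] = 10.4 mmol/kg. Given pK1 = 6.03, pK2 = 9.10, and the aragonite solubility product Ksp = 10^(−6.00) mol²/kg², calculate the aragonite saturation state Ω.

Ω = 0.705

α₂ = 1 / (1 + [H⁺]/K2 + [H⁺]²/(K1K2)) = 1 / (1 + 10^+1.53 + 10^-0.01)
   = 1 / (1 + 33.884 + 0.97724) = 1/35.862 = 0.02788
[CO3²⁻] = α₂ × DIC = 0.02788 × 2.43 = 0.06776 mmol/kg
Ksp = 10^(−6.00) = 1.000×10^-6
Ω = [Ca²⁺][CO3²⁻]/Ksp = (10.4×10^-3)(6.776×10^-5) / 1.000×10^-6 = 0.705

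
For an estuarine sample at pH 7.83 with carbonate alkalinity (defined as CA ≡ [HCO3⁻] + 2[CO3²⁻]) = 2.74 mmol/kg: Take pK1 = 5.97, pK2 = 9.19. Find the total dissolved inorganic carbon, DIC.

DIC = 2.66 mmol/kg

CA = [HCO3⁻] + 2[CO3²⁻] = (α₁ + 2α₂)·DIC
At pH 7.83: [H⁺]/K1 = 10^-1.86 = 0.013804, K2/[H⁺] = 10^-1.36 = 0.043652
α₁ = 1/(1 + 0.013804 + 0.043652) = 1/1.0575 = 0.9457; α₂ = α₁·K2/[H⁺] = 0.04128
α₁ + 2α₂ = 1.0282
DIC = CA / (α₁ + 2α₂) = 2.74 / 1.0282 = 2.66 mmol/kg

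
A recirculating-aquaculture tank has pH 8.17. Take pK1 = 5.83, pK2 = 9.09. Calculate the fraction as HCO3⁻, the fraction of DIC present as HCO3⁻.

α₁ = 0.889

α₁ = 1 / (1 + [H⁺]/K1 + K2/[H⁺]) = 1 / (1 + 10^-2.34 + 10^-0.92)
   = 1 / (1 + 0.0045709 + 0.12023) = 1/1.1248 = 0.8890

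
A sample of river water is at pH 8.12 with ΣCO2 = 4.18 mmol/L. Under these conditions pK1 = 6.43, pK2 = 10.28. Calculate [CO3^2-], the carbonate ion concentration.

[CO3²⁻] = 0.0281 mmol/L

α₂ = 1 / (1 + [H⁺]/K2 + [H⁺]²/(K1K2)) = 1 / (1 + 10^+2.16 + 10^+0.47)
   = 1 / (1 + 144.54 + 2.9512) = 1/148.50 = 0.006734
[CO3²⁻] = α₂ × DIC = 0.006734 × 4.18 = 0.0281 mmol/L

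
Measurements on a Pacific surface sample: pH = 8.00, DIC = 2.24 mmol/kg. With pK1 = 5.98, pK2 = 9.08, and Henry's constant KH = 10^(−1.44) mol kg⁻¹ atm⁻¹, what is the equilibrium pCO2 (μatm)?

α₀ = 1 / (1 + K1/[H⁺] + K1K2/[H⁺]²) = 1 / (1 + 10^+2.02 + 10^+0.94)
   = 1 / (1 + 104.71 + 8.7096) = 1/114.42 = 0.008740
[CO2*] = α₀ × DIC = 0.008740 × 2.24 = 0.01958 mmol/kg = 19.58 μmol/kg
pCO2 = [CO2*]/KH = 1.958×10^-5 / 3.631×10^-2 = 539 μatm

pCO2 = 539 μatm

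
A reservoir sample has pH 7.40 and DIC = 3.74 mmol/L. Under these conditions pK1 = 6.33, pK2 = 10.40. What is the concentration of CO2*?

α₀ = 1 / (1 + K1/[H⁺] + K1K2/[H⁺]²) = 1 / (1 + 10^+1.07 + 10^-1.93)
   = 1 / (1 + 11.749 + 0.011749) = 1/12.761 = 0.07837
[CO2*] = α₀ × DIC = 0.07837 × 3.74 = 0.293 mmol/L

[CO2*] = 0.293 mmol/L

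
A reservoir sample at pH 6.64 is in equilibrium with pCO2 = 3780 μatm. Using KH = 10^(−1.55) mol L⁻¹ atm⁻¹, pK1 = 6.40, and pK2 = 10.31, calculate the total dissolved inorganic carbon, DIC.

[CO2*] = KH · pCO2 = 10^(−1.55) × 3780×10^-6 = 1.065×10^-4 mol/L
α₀ = 1/(1 + K1/[H⁺] + K1K2/[H⁺]²) = 1/(1 + 10^+0.24 + 10^-3.43) = 0.3652
DIC = [CO2*]/α₀ = 1.065×10^-4 / 0.3652 = 0.292 mmol/L

DIC = 0.292 mmol/L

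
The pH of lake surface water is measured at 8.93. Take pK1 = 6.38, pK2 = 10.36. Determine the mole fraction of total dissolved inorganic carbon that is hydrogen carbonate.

α₁ = 1 / (1 + [H⁺]/K1 + K2/[H⁺]) = 1 / (1 + 10^-2.55 + 10^-1.43)
   = 1 / (1 + 0.0028184 + 0.037154) = 1/1.0400 = 0.9616

α₁ = 0.962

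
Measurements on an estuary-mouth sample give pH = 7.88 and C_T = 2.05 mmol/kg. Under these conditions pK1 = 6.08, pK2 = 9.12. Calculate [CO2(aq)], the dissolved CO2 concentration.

[CO2*] = 0.0303 mmol/kg

α₀ = 1 / (1 + K1/[H⁺] + K1K2/[H⁺]²) = 1 / (1 + 10^+1.80 + 10^+0.56)
   = 1 / (1 + 63.096 + 3.6308) = 1/67.727 = 0.01477
[CO2*] = α₀ × DIC = 0.01477 × 2.05 = 0.0303 mmol/kg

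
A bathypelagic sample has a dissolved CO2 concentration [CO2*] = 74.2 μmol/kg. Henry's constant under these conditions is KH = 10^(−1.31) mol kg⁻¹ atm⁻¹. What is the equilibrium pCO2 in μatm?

KH = 10^(−1.31) = 4.898×10^-2 mol kg⁻¹ atm⁻¹
pCO2 = [CO2*]/KH = 74.2×10^-6 / 4.898×10^-2 = 1.51×10^-3 atm = 1510 μatm

pCO2 = 1510 μatm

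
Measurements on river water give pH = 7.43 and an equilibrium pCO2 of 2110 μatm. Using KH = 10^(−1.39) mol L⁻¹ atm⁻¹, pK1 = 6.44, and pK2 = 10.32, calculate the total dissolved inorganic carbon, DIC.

[CO2*] = KH · pCO2 = 10^(−1.39) × 2110×10^-6 = 8.596×10^-5 mol/L
α₀ = 1/(1 + K1/[H⁺] + K1K2/[H⁺]²) = 1/(1 + 10^+0.99 + 10^-1.90) = 0.09272
DIC = [CO2*]/α₀ = 8.596×10^-5 / 0.09272 = 0.927 mmol/L

DIC = 0.927 mmol/L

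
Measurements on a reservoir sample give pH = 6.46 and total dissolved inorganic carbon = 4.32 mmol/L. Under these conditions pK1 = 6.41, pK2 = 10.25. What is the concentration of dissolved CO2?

α₀ = 1 / (1 + K1/[H⁺] + K1K2/[H⁺]²) = 1 / (1 + 10^+0.05 + 10^-3.74)
   = 1 / (1 + 1.1220 + 0.00018197) = 1/2.1222 = 0.4712
[CO2*] = α₀ × DIC = 0.4712 × 4.32 = 2.04 mmol/L

[CO2*] = 2.04 mmol/L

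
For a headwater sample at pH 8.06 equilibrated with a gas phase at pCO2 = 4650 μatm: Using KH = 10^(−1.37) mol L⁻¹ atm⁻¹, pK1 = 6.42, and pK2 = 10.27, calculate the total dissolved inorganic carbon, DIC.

[CO2*] = KH · pCO2 = 10^(−1.37) × 4650×10^-6 = 1.984×10^-4 mol/L
α₀ = 1/(1 + K1/[H⁺] + K1K2/[H⁺]²) = 1/(1 + 10^+1.64 + 10^-0.57) = 0.02226
DIC = [CO2*]/α₀ = 1.984×10^-4 / 0.02226 = 8.91 mmol/L

DIC = 8.91 mmol/L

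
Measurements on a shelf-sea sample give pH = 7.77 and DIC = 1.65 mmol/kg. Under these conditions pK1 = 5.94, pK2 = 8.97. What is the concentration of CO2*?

[CO2*] = 0.0226 mmol/kg

α₀ = 1 / (1 + K1/[H⁺] + K1K2/[H⁺]²) = 1 / (1 + 10^+1.83 + 10^+0.63)
   = 1 / (1 + 67.608 + 4.2658) = 1/72.874 = 0.01372
[CO2*] = α₀ × DIC = 0.01372 × 1.65 = 0.0226 mmol/kg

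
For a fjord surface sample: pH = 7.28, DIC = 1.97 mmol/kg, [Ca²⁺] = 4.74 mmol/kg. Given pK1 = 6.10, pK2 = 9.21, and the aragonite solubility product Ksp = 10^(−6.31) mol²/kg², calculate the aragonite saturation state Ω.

Ω = 0.208

α₂ = 1 / (1 + [H⁺]/K2 + [H⁺]²/(K1K2)) = 1 / (1 + 10^+1.93 + 10^+0.75)
   = 1 / (1 + 85.114 + 5.6234) = 1/91.737 = 0.01090
[CO3²⁻] = α₂ × DIC = 0.01090 × 1.97 = 0.02147 mmol/kg
Ksp = 10^(−6.31) = 4.898×10^-7
Ω = [Ca²⁺][CO3²⁻]/Ksp = (4.74×10^-3)(2.147×10^-5) / 4.898×10^-7 = 0.208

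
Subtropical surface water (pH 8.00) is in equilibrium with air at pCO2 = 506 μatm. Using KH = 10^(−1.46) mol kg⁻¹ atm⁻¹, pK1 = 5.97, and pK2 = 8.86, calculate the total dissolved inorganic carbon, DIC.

[CO2*] = KH · pCO2 = 10^(−1.46) × 506×10^-6 = 1.754×10^-5 mol/kg
α₀ = 1/(1 + K1/[H⁺] + K1K2/[H⁺]²) = 1/(1 + 10^+2.03 + 10^+1.17) = 0.008134
DIC = [CO2*]/α₀ = 1.754×10^-5 / 0.008134 = 2.16 mmol/kg

DIC = 2.16 mmol/kg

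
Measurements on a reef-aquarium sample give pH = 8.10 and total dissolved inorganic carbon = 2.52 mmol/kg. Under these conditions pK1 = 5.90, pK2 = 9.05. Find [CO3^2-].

[CO3²⁻] = 0.253 mmol/kg

α₂ = 1 / (1 + [H⁺]/K2 + [H⁺]²/(K1K2)) = 1 / (1 + 10^+0.95 + 10^-1.25)
   = 1 / (1 + 8.9125 + 0.056234) = 1/9.9687 = 0.1003
[CO3²⁻] = α₂ × DIC = 0.1003 × 2.52 = 0.253 mmol/kg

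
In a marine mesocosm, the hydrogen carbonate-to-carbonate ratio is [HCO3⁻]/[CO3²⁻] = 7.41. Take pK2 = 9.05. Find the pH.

pH = 8.18

From K2 = [H⁺][CO3²⁻]/[HCO3⁻]:  pH = pK2 − log₁₀([HCO3⁻]/[CO3²⁻])
log₁₀(7.41) = +0.870
pH = 9.05 − (+0.870) = 8.18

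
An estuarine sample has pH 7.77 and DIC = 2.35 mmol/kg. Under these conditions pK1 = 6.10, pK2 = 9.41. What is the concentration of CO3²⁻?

[CO3²⁻] = 0.0516 mmol/kg

α₂ = 1 / (1 + [H⁺]/K2 + [H⁺]²/(K1K2)) = 1 / (1 + 10^+1.64 + 10^-0.03)
   = 1 / (1 + 43.652 + 0.93325) = 1/45.585 = 0.02194
[CO3²⁻] = α₂ × DIC = 0.02194 × 2.35 = 0.0516 mmol/kg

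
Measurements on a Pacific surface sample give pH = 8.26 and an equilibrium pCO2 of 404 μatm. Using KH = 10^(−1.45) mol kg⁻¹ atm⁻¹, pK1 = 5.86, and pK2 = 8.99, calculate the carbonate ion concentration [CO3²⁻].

[CO3²⁻] = 0.670 mmol/kg

[CO2*] = KH · pCO2 = 10^(−1.45) × 404×10^-6 = 1.433×10^-5 mol/kg
α₀ = 1/(1 + K1/[H⁺] + K1K2/[H⁺]²) = 1/(1 + 10^+2.40 + 10^+1.67) = 0.003345
DIC = [CO2*]/α₀ = 1.433×10^-5 / 0.003345 = 4.285 mmol/kg
[CO3²⁻] = α₂·DIC; α₂ = 0.1565, so [CO3²⁻] = 0.1565 × 4.285 = 0.670 mmol/kg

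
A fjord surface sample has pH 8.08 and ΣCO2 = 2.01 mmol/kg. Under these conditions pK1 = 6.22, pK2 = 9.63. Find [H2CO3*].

α₀ = 1 / (1 + K1/[H⁺] + K1K2/[H⁺]²) = 1 / (1 + 10^+1.86 + 10^+0.31)
   = 1 / (1 + 72.444 + 2.0417) = 1/75.485 = 0.01325
[CO2*] = α₀ × DIC = 0.01325 × 2.01 = 0.0266 mmol/kg

[CO2*] = 0.0266 mmol/kg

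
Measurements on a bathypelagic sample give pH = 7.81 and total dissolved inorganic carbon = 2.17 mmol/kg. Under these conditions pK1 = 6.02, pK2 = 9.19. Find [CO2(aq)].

[CO2*] = 0.0333 mmol/kg

α₀ = 1 / (1 + K1/[H⁺] + K1K2/[H⁺]²) = 1 / (1 + 10^+1.79 + 10^+0.41)
   = 1 / (1 + 61.660 + 2.5704) = 1/65.230 = 0.01533
[CO2*] = α₀ × DIC = 0.01533 × 2.17 = 0.0333 mmol/kg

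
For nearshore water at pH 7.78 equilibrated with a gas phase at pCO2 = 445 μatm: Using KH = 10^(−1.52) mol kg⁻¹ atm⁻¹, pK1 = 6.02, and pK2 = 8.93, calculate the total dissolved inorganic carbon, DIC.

DIC = 0.842 mmol/kg

[CO2*] = KH · pCO2 = 10^(−1.52) × 445×10^-6 = 1.344×10^-5 mol/kg
α₀ = 1/(1 + K1/[H⁺] + K1K2/[H⁺]²) = 1/(1 + 10^+1.76 + 10^+0.61) = 0.01597
DIC = [CO2*]/α₀ = 1.344×10^-5 / 0.01597 = 0.842 mmol/kg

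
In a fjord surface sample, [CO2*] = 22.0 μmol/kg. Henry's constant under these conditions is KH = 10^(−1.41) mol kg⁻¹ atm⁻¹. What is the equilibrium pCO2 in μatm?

pCO2 = 565 μatm

KH = 10^(−1.41) = 3.890×10^-2 mol kg⁻¹ atm⁻¹
pCO2 = [CO2*]/KH = 22.0×10^-6 / 3.890×10^-2 = 5.65×10^-4 atm = 565 μatm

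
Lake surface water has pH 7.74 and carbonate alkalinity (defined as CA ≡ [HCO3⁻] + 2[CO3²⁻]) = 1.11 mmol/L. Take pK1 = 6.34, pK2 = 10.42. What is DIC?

CA = [HCO3⁻] + 2[CO3²⁻] = (α₁ + 2α₂)·DIC
At pH 7.74: [H⁺]/K1 = 10^-1.40 = 0.039811, K2/[H⁺] = 10^-2.68 = 0.0020893
α₁ = 1/(1 + 0.039811 + 0.0020893) = 1/1.0419 = 0.9598; α₂ = α₁·K2/[H⁺] = 0.002005
α₁ + 2α₂ = 0.9638
DIC = CA / (α₁ + 2α₂) = 1.11 / 0.9638 = 1.15 mmol/L

DIC = 1.15 mmol/L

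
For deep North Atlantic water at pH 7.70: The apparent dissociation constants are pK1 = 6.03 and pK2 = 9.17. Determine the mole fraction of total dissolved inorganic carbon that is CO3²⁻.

α₂ = 1 / (1 + [H⁺]/K2 + [H⁺]²/(K1K2)) = 1 / (1 + 10^+1.47 + 10^-0.20)
   = 1 / (1 + 29.512 + 0.63096) = 1/31.143 = 0.03211

α₂ = 0.0321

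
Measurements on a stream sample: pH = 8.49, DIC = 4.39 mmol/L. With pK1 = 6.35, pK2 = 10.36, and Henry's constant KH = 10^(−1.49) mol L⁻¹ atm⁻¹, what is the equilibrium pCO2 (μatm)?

α₀ = 1 / (1 + K1/[H⁺] + K1K2/[H⁺]²) = 1 / (1 + 10^+2.14 + 10^+0.27)
   = 1 / (1 + 138.04 + 1.8621) = 1/140.90 = 0.007097
[CO2*] = α₀ × DIC = 0.007097 × 4.39 = 0.03116 mmol/L
pCO2 = [CO2*]/KH = 3.116×10^-5 / 3.236×10^-2 = 963 μatm

pCO2 = 963 μatm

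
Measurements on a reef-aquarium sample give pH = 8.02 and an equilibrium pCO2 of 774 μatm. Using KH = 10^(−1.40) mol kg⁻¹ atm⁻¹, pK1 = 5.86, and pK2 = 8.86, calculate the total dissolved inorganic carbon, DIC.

[CO2*] = KH · pCO2 = 10^(−1.40) × 774×10^-6 = 3.081×10^-5 mol/kg
α₀ = 1/(1 + K1/[H⁺] + K1K2/[H⁺]²) = 1/(1 + 10^+2.16 + 10^+1.32) = 0.006008
DIC = [CO2*]/α₀ = 3.081×10^-5 / 0.006008 = 5.13 mmol/kg

DIC = 5.13 mmol/kg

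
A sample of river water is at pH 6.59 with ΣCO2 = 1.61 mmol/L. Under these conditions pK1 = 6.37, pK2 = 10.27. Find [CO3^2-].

[CO3²⁻] = 0.210 μmol/L

α₂ = 1 / (1 + [H⁺]/K2 + [H⁺]²/(K1K2)) = 1 / (1 + 10^+3.68 + 10^+3.46)
   = 1 / (1 + 4786.3 + 2884.0) = 1/7671.3 = 0.0001304
[CO3²⁻] = α₂ × DIC = 0.0001304 × 1.61 = 0.000210 mmol/L = 0.210 μmol/L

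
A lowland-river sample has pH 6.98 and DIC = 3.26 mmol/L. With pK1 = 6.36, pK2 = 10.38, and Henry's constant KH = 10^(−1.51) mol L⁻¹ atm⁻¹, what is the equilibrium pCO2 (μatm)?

α₀ = 1 / (1 + K1/[H⁺] + K1K2/[H⁺]²) = 1 / (1 + 10^+0.62 + 10^-2.78)
   = 1 / (1 + 4.1687 + 0.0016596) = 1/5.1704 = 0.1934
[CO2*] = α₀ × DIC = 0.1934 × 3.26 = 0.6305 mmol/L
pCO2 = [CO2*]/KH = 6.305×10^-4 / 3.090×10^-2 = 2.04×10^4 μatm

pCO2 = 2.04×10^4 μatm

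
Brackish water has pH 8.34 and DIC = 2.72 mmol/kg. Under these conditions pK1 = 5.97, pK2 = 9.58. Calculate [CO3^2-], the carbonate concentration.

α₂ = 1 / (1 + [H⁺]/K2 + [H⁺]²/(K1K2)) = 1 / (1 + 10^+1.24 + 10^-1.13)
   = 1 / (1 + 17.378 + 0.074131) = 1/18.452 = 0.05419
[CO3²⁻] = α₂ × DIC = 0.05419 × 2.72 = 0.147 mmol/kg

[CO3²⁻] = 0.147 mmol/kg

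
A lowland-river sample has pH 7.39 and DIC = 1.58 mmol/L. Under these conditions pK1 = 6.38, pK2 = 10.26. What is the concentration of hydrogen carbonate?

[HCO3⁻] = 1.44 mmol/L

α₁ = 1 / (1 + [H⁺]/K1 + K2/[H⁺]) = 1 / (1 + 10^-1.01 + 10^-2.87)
   = 1 / (1 + 0.097724 + 0.0013490) = 1/1.0991 = 0.9099
[HCO3⁻] = α₁ × DIC = 0.9099 × 1.58 = 1.44 mmol/L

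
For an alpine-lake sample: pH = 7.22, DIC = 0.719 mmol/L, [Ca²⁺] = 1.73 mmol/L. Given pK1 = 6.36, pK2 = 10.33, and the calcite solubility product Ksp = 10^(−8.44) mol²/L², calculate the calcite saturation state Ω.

Ω = 0.234

α₂ = 1 / (1 + [H⁺]/K2 + [H⁺]²/(K1K2)) = 1 / (1 + 10^+3.11 + 10^+2.25)
   = 1 / (1 + 1288.2 + 177.83) = 1/1467.1 = 0.0006816
[CO3²⁻] = α₂ × DIC = 0.0006816 × 0.719 = 0.0004901 mmol/L = 0.4901 μmol/L
Ksp = 10^(−8.44) = 3.631×10^-9
Ω = [Ca²⁺][CO3²⁻]/Ksp = (1.73×10^-3)(4.901×10^-7) / 3.631×10^-9 = 0.234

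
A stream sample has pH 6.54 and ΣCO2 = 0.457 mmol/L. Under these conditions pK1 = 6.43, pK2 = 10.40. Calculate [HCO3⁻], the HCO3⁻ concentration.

α₁ = 1 / (1 + [H⁺]/K1 + K2/[H⁺]) = 1 / (1 + 10^-0.11 + 10^-3.86)
   = 1 / (1 + 0.77625 + 0.00013804) = 1/1.7764 = 0.5629
[HCO3⁻] = α₁ × DIC = 0.5629 × 0.457 = 0.257 mmol/L

[HCO3⁻] = 0.257 mmol/L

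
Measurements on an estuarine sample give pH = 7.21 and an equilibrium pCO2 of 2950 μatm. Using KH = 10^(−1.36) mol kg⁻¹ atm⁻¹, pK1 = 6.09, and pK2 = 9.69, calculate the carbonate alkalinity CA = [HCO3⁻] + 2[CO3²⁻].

CA = 1.71 mmol/kg

[CO2*] = KH · pCO2 = 10^(−1.36) × 2950×10^-6 = 1.288×10^-4 mol/kg
α₀ = 1/(1 + K1/[H⁺] + K1K2/[H⁺]²) = 1/(1 + 10^+1.12 + 10^-1.36) = 0.07029
DIC = [CO2*]/α₀ = 1.288×10^-4 / 0.07029 = 1.832 mmol/kg
CA = (α₁ + 2α₂)·DIC = (0.9266 + 2×0.003068) × 1.832 = 1.71 mmol/kg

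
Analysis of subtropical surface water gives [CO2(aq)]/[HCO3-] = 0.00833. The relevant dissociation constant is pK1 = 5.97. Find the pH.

pH = 8.05

From K1 = [H⁺][HCO3-]/[CO2(aq)]:  pH = pK1 − log₁₀([CO2(aq)]/[HCO3-])
log₁₀(0.00833) = -2.079
pH = 5.97 − (-2.079) = 8.05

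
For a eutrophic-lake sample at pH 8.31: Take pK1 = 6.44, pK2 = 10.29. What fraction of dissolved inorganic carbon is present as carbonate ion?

α₂ = 1 / (1 + [H⁺]/K2 + [H⁺]²/(K1K2)) = 1 / (1 + 10^+1.98 + 10^+0.11)
   = 1 / (1 + 95.499 + 1.2882) = 1/97.788 = 0.01023

α₂ = 0.0102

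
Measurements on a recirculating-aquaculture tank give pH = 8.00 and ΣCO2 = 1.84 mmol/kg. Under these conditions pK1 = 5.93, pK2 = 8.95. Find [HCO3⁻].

α₁ = 1 / (1 + [H⁺]/K1 + K2/[H⁺]) = 1 / (1 + 10^-2.07 + 10^-0.95)
   = 1 / (1 + 0.0085114 + 0.11220) = 1/1.1207 = 0.8923
[HCO3⁻] = α₁ × DIC = 0.8923 × 1.84 = 1.64 mmol/kg

[HCO3⁻] = 1.64 mmol/kg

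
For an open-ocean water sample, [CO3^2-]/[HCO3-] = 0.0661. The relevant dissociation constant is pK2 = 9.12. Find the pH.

From K2 = [H⁺][CO3^2-]/[HCO3-]:  pH = pK2 + log₁₀([CO3^2-]/[HCO3-])
log₁₀(0.0661) = -1.180
pH = 9.12 + (-1.180) = 7.94

pH = 7.94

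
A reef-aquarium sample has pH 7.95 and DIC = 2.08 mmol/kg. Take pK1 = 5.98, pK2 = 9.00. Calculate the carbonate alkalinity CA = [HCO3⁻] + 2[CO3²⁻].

CA = [HCO3⁻] + 2[CO3²⁻] = (α₁ + 2α₂)·DIC
At pH 7.95: [H⁺]/K1 = 10^-1.97 = 0.010715, K2/[H⁺] = 10^-1.05 = 0.089125
α₁ = 1/(1 + 0.010715 + 0.089125) = 1/1.0998 = 0.9092; α₂ = α₁·K2/[H⁺] = 0.08103
α₁ + 2α₂ = 1.0713
CA = 1.0713 × 2.08 = 2.23 mmol/kg

CA = 2.23 mmol/kg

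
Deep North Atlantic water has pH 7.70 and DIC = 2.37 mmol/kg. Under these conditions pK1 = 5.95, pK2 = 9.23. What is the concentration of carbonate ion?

[CO3²⁻] = 0.0668 mmol/kg

α₂ = 1 / (1 + [H⁺]/K2 + [H⁺]²/(K1K2)) = 1 / (1 + 10^+1.53 + 10^-0.22)
   = 1 / (1 + 33.884 + 0.60256) = 1/35.487 = 0.02818
[CO3²⁻] = α₂ × DIC = 0.02818 × 2.37 = 0.0668 mmol/kg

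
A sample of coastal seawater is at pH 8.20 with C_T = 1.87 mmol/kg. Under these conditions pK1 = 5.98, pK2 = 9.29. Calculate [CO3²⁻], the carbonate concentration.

[CO3²⁻] = 0.140 mmol/kg

α₂ = 1 / (1 + [H⁺]/K2 + [H⁺]²/(K1K2)) = 1 / (1 + 10^+1.09 + 10^-1.13)
   = 1 / (1 + 12.303 + 0.074131) = 1/13.377 = 0.07476
[CO3²⁻] = α₂ × DIC = 0.07476 × 1.87 = 0.140 mmol/kg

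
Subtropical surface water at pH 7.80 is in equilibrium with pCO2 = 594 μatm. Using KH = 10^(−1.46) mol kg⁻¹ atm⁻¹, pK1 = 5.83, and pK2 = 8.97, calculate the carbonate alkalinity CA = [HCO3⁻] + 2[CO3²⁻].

CA = 2.18 mmol/kg

[CO2*] = KH · pCO2 = 10^(−1.46) × 594×10^-6 = 2.060×10^-5 mol/kg
α₀ = 1/(1 + K1/[H⁺] + K1K2/[H⁺]²) = 1/(1 + 10^+1.97 + 10^+0.80) = 0.009937
DIC = [CO2*]/α₀ = 2.060×10^-5 / 0.009937 = 2.073 mmol/kg
CA = (α₁ + 2α₂)·DIC = (0.9274 + 2×0.06270) × 2.073 = 2.18 mmol/kg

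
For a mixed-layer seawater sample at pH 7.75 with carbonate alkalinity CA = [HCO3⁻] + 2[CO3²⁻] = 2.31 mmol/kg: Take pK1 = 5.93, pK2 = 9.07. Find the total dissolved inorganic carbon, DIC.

CA = [HCO3⁻] + 2[CO3²⁻] = (α₁ + 2α₂)·DIC
At pH 7.75: [H⁺]/K1 = 10^-1.82 = 0.015136, K2/[H⁺] = 10^-1.32 = 0.047863
α₁ = 1/(1 + 0.015136 + 0.047863) = 1/1.0630 = 0.9407; α₂ = α₁·K2/[H⁺] = 0.04503
α₁ + 2α₂ = 1.0308
DIC = CA / (α₁ + 2α₂) = 2.31 / 1.0308 = 2.24 mmol/kg

DIC = 2.24 mmol/kg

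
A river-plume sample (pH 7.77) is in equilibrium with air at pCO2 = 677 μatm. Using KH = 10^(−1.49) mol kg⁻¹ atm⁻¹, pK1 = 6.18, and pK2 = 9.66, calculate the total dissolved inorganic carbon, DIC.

[CO2*] = KH · pCO2 = 10^(−1.49) × 677×10^-6 = 2.191×10^-5 mol/kg
α₀ = 1/(1 + K1/[H⁺] + K1K2/[H⁺]²) = 1/(1 + 10^+1.59 + 10^-0.30) = 0.02475
DIC = [CO2*]/α₀ = 2.191×10^-5 / 0.02475 = 0.885 mmol/kg

DIC = 0.885 mmol/kg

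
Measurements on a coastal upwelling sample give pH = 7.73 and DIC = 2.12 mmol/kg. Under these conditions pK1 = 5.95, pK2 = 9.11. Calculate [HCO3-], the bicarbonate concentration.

[HCO3⁻] = 2.00 mmol/kg

α₁ = 1 / (1 + [H⁺]/K1 + K2/[H⁺]) = 1 / (1 + 10^-1.78 + 10^-1.38)
   = 1 / (1 + 0.016596 + 0.041687) = 1/1.0583 = 0.9449
[HCO3⁻] = α₁ × DIC = 0.9449 × 2.12 = 2.00 mmol/kg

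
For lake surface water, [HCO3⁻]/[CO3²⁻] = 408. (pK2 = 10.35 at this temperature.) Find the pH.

pH = 7.74

From K2 = [H⁺][CO3²⁻]/[HCO3⁻]:  pH = pK2 − log₁₀([HCO3⁻]/[CO3²⁻])
log₁₀(408) = +2.611
pH = 10.35 − (+2.611) = 7.74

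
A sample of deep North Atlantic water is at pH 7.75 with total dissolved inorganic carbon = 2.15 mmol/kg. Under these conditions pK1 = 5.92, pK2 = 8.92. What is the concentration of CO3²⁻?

α₂ = 1 / (1 + [H⁺]/K2 + [H⁺]²/(K1K2)) = 1 / (1 + 10^+1.17 + 10^-0.66)
   = 1 / (1 + 14.791 + 0.21878) = 1/16.010 = 0.06246
[CO3²⁻] = α₂ × DIC = 0.06246 × 2.15 = 0.134 mmol/kg

[CO3²⁻] = 0.134 mmol/kg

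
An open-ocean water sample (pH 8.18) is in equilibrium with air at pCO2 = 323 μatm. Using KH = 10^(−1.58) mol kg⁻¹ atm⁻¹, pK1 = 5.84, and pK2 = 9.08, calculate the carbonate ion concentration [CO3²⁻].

[CO2*] = KH · pCO2 = 10^(−1.58) × 323×10^-6 = 8.496×10^-6 mol/kg
α₀ = 1/(1 + K1/[H⁺] + K1K2/[H⁺]²) = 1/(1 + 10^+2.34 + 10^+1.44) = 0.004043
DIC = [CO2*]/α₀ = 8.496×10^-6 / 0.004043 = 2.101 mmol/kg
[CO3²⁻] = α₂·DIC; α₂ = 0.1114, so [CO3²⁻] = 0.1114 × 2.101 = 0.234 mmol/kg

[CO3²⁻] = 0.234 mmol/kg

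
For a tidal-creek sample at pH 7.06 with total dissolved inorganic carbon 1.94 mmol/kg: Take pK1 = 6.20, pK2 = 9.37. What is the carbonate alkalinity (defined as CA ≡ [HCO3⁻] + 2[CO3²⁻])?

CA = 1.71 mmol/kg

CA = [HCO3⁻] + 2[CO3²⁻] = (α₁ + 2α₂)·DIC
At pH 7.06: [H⁺]/K1 = 10^-0.86 = 0.13804, K2/[H⁺] = 10^-2.31 = 0.0048978
α₁ = 1/(1 + 0.13804 + 0.0048978) = 1/1.1429 = 0.8749; α₂ = α₁·K2/[H⁺] = 0.004285
α₁ + 2α₂ = 0.8835
CA = 0.8835 × 1.94 = 1.71 mmol/kg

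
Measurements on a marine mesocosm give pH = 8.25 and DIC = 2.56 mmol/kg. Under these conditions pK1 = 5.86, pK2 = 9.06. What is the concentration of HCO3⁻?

α₁ = 1 / (1 + [H⁺]/K1 + K2/[H⁺]) = 1 / (1 + 10^-2.39 + 10^-0.81)
   = 1 / (1 + 0.0040738 + 0.15488) = 1/1.1590 = 0.8628
[HCO3⁻] = α₁ × DIC = 0.8628 × 2.56 = 2.21 mmol/kg

[HCO3⁻] = 2.21 mmol/kg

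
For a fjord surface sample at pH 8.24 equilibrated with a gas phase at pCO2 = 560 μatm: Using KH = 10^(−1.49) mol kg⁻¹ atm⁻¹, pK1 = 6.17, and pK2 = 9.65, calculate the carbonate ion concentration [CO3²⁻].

[CO3²⁻] = 0.0828 mmol/kg

[CO2*] = KH · pCO2 = 10^(−1.49) × 560×10^-6 = 1.812×10^-5 mol/kg
α₀ = 1/(1 + K1/[H⁺] + K1K2/[H⁺]²) = 1/(1 + 10^+2.07 + 10^+0.66) = 0.008126
DIC = [CO2*]/α₀ = 1.812×10^-5 / 0.008126 = 2.230 mmol/kg
[CO3²⁻] = α₂·DIC; α₂ = 0.03714, so [CO3²⁻] = 0.03714 × 2.230 = 0.0828 mmol/kg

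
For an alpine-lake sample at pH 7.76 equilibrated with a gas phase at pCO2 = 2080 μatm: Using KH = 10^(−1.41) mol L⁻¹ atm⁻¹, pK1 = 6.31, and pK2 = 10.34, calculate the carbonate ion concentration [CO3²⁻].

[CO2*] = KH · pCO2 = 10^(−1.41) × 2080×10^-6 = 8.092×10^-5 mol/L
α₀ = 1/(1 + K1/[H⁺] + K1K2/[H⁺]²) = 1/(1 + 10^+1.45 + 10^-1.13) = 0.03418
DIC = [CO2*]/α₀ = 8.092×10^-5 / 0.03418 = 2.368 mmol/L
[CO3²⁻] = α₂·DIC; α₂ = 0.002534, so [CO3²⁻] = 0.002534 × 2.368 = 0.00600 mmol/L = 6.00 μmol/L

[CO3²⁻] = 6.00 μmol/L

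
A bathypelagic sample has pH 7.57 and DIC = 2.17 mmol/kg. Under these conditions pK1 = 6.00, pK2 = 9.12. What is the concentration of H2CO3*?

[CO2*] = 0.0554 mmol/kg

α₀ = 1 / (1 + K1/[H⁺] + K1K2/[H⁺]²) = 1 / (1 + 10^+1.57 + 10^+0.02)
   = 1 / (1 + 37.154 + 1.0471) = 1/39.201 = 0.02551
[CO2*] = α₀ × DIC = 0.02551 × 2.17 = 0.0554 mmol/kg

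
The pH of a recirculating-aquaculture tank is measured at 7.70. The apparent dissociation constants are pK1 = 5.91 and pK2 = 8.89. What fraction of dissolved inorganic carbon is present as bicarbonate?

α₁ = 0.925

α₁ = 1 / (1 + [H⁺]/K1 + K2/[H⁺]) = 1 / (1 + 10^-1.79 + 10^-1.19)
   = 1 / (1 + 0.016218 + 0.064565) = 1/1.0808 = 0.9253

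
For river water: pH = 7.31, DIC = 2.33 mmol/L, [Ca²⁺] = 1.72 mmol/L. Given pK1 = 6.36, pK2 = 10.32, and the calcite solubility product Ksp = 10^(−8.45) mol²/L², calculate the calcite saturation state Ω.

α₂ = 1 / (1 + [H⁺]/K2 + [H⁺]²/(K1K2)) = 1 / (1 + 10^+3.01 + 10^+2.06)
   = 1 / (1 + 1023.3 + 114.82) = 1/1139.1 = 0.0008779
[CO3²⁻] = α₂ × DIC = 0.0008779 × 2.33 = 0.002045 mmol/L = 2.045 μmol/L
Ksp = 10^(−8.45) = 3.548×10^-9
Ω = [Ca²⁺][CO3²⁻]/Ksp = (1.72×10^-3)(2.045×10^-6) / 3.548×10^-9 = 0.992

Ω = 0.992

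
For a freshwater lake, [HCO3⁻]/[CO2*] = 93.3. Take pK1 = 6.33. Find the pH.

From K1 = [H⁺][HCO3⁻]/[CO2*]:  pH = pK1 + log₁₀([HCO3⁻]/[CO2*])
log₁₀(93.3) = +1.970
pH = 6.33 + (+1.970) = 8.30

pH = 8.30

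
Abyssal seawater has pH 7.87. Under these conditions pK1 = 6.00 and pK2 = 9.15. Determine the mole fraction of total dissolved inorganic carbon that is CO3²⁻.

α₂ = 1 / (1 + [H⁺]/K2 + [H⁺]²/(K1K2)) = 1 / (1 + 10^+1.28 + 10^-0.59)
   = 1 / (1 + 19.055 + 0.25704) = 1/20.312 = 0.04923

α₂ = 0.0492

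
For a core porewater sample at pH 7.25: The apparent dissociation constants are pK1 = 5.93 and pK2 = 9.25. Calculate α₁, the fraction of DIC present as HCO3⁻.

α₁ = 1 / (1 + [H⁺]/K1 + K2/[H⁺]) = 1 / (1 + 10^-1.32 + 10^-2.00)
   = 1 / (1 + 0.047863 + 0.010000) = 1/1.0579 = 0.9453

α₁ = 0.945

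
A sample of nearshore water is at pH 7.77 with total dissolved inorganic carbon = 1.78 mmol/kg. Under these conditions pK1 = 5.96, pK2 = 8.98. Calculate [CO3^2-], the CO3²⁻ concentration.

[CO3²⁻] = 0.102 mmol/kg

α₂ = 1 / (1 + [H⁺]/K2 + [H⁺]²/(K1K2)) = 1 / (1 + 10^+1.21 + 10^-0.60)
   = 1 / (1 + 16.218 + 0.25119) = 1/17.469 = 0.05724
[CO3²⁻] = α₂ × DIC = 0.05724 × 1.78 = 0.102 mmol/kg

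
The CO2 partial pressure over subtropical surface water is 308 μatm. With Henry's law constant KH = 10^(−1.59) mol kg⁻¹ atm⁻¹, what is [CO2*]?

KH = 10^(−1.59) = 2.570×10^-2 mol kg⁻¹ atm⁻¹
[CO2*] = KH · pCO2 = 2.570×10^-2 × 308×10^-6 atm = 7.92×10^-6 mol/kg

[CO2*] = 7.92 μmol/kg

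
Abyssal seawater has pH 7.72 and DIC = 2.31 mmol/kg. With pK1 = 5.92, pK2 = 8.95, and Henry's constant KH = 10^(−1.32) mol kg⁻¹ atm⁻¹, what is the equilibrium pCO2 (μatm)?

pCO2 = 712 μatm

α₀ = 1 / (1 + K1/[H⁺] + K1K2/[H⁺]²) = 1 / (1 + 10^+1.80 + 10^+0.57)
   = 1 / (1 + 63.096 + 3.7154) = 1/67.811 = 0.01475
[CO2*] = α₀ × DIC = 0.01475 × 2.31 = 0.03407 mmol/kg
pCO2 = [CO2*]/KH = 3.407×10^-5 / 4.786×10^-2 = 712 μatm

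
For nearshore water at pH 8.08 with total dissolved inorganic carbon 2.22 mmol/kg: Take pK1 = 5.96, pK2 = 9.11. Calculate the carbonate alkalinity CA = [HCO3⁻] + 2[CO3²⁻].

CA = 2.39 mmol/kg

CA = [HCO3⁻] + 2[CO3²⁻] = (α₁ + 2α₂)·DIC
At pH 8.08: [H⁺]/K1 = 10^-2.12 = 0.0075858, K2/[H⁺] = 10^-1.03 = 0.093325
α₁ = 1/(1 + 0.0075858 + 0.093325) = 1/1.1009 = 0.9083; α₂ = α₁·K2/[H⁺] = 0.08477
α₁ + 2α₂ = 1.0779
CA = 1.0779 × 2.22 = 2.39 mmol/kg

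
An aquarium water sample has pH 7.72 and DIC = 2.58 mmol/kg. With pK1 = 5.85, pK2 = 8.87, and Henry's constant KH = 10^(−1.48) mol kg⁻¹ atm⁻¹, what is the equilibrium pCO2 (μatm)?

pCO2 = 969 μatm

α₀ = 1 / (1 + K1/[H⁺] + K1K2/[H⁺]²) = 1 / (1 + 10^+1.87 + 10^+0.72)
   = 1 / (1 + 74.131 + 5.2481) = 1/80.379 = 0.01244
[CO2*] = α₀ × DIC = 0.01244 × 2.58 = 0.03210 mmol/kg
pCO2 = [CO2*]/KH = 3.210×10^-5 / 3.311×10^-2 = 969 μatm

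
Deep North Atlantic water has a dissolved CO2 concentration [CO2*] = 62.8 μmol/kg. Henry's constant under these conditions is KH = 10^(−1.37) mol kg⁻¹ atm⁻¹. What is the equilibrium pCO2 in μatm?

KH = 10^(−1.37) = 4.266×10^-2 mol kg⁻¹ atm⁻¹
pCO2 = [CO2*]/KH = 62.8×10^-6 / 4.266×10^-2 = 1.47×10^-3 atm = 1470 μatm

pCO2 = 1470 μatm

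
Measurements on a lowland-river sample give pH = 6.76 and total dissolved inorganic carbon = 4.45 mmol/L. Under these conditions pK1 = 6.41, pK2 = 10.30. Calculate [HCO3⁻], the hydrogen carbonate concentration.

α₁ = 1 / (1 + [H⁺]/K1 + K2/[H⁺]) = 1 / (1 + 10^-0.35 + 10^-3.54)
   = 1 / (1 + 0.44668 + 0.00028840) = 1/1.4470 = 0.6911
[HCO3⁻] = α₁ × DIC = 0.6911 × 4.45 = 3.08 mmol/L

[HCO3⁻] = 3.08 mmol/L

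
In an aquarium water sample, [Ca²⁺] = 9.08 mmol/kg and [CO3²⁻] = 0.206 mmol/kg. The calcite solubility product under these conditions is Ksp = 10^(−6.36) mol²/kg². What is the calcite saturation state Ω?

Ksp = 10^(−6.36) = 4.365×10^-7
Ω = [Ca²⁺][CO3²⁻]/Ksp = (9.08×10^-3)(0.206×10^-3) / 4.365×10^-7 = 4.29

Ω = 4.29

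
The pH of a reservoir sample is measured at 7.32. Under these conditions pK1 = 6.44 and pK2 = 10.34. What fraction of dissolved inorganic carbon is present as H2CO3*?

α₀ = 1 / (1 + K1/[H⁺] + K1K2/[H⁺]²) = 1 / (1 + 10^+0.88 + 10^-2.14)
   = 1 / (1 + 7.5858 + 0.0072444) = 1/8.5930 = 0.1164

α₀ = 0.116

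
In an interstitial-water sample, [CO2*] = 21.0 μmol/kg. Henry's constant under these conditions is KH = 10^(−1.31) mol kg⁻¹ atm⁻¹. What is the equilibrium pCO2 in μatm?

KH = 10^(−1.31) = 4.898×10^-2 mol kg⁻¹ atm⁻¹
pCO2 = [CO2*]/KH = 21.0×10^-6 / 4.898×10^-2 = 4.29×10^-4 atm = 429 μatm

pCO2 = 429 μatm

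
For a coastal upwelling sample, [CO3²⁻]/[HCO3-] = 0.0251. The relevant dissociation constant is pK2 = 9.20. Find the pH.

pH = 7.60

From K2 = [H⁺][CO3²⁻]/[HCO3-]:  pH = pK2 + log₁₀([CO3²⁻]/[HCO3-])
log₁₀(0.0251) = -1.600
pH = 9.20 + (-1.600) = 7.60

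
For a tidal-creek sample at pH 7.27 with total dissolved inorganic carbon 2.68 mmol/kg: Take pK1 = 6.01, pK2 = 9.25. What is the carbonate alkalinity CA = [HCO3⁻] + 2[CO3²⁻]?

CA = [HCO3⁻] + 2[CO3²⁻] = (α₁ + 2α₂)·DIC
At pH 7.27: [H⁺]/K1 = 10^-1.26 = 0.054954, K2/[H⁺] = 10^-1.98 = 0.010471
α₁ = 1/(1 + 0.054954 + 0.010471) = 1/1.0654 = 0.9386; α₂ = α₁·K2/[H⁺] = 0.009828
α₁ + 2α₂ = 0.9582
CA = 0.9582 × 2.68 = 2.57 mmol/kg

CA = 2.57 mmol/kg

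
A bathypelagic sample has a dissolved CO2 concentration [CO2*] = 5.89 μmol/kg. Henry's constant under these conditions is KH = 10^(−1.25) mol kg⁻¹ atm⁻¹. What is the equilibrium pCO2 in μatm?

pCO2 = 105 μatm

KH = 10^(−1.25) = 5.623×10^-2 mol kg⁻¹ atm⁻¹
pCO2 = [CO2*]/KH = 5.89×10^-6 / 5.623×10^-2 = 1.05×10^-4 atm = 105 μatm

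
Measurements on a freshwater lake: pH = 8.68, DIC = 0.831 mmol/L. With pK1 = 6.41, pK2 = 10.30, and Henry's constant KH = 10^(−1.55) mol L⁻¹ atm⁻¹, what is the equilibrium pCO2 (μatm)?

pCO2 = 154 μatm

α₀ = 1 / (1 + K1/[H⁺] + K1K2/[H⁺]²) = 1 / (1 + 10^+2.27 + 10^+0.65)
   = 1 / (1 + 186.21 + 4.4668) = 1/191.68 = 0.005217
[CO2*] = α₀ × DIC = 0.005217 × 0.831 = 0.004335 mmol/L = 4.335 μmol/L
pCO2 = [CO2*]/KH = 4.335×10^-6 / 2.818×10^-2 = 154 μatm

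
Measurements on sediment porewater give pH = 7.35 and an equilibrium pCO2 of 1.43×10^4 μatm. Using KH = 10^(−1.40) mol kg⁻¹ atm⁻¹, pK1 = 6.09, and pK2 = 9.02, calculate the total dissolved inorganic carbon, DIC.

DIC = 11.2 mmol/kg

[CO2*] = KH · pCO2 = 10^(−1.40) × 1.43×10^4×10^-6 = 5.693×10^-4 mol/kg
α₀ = 1/(1 + K1/[H⁺] + K1K2/[H⁺]²) = 1/(1 + 10^+1.26 + 10^-0.41) = 0.05106
DIC = [CO2*]/α₀ = 5.693×10^-4 / 0.05106 = 11.2 mmol/kg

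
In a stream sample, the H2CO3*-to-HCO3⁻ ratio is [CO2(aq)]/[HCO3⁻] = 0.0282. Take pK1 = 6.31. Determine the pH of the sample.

pH = 7.86

From K1 = [H⁺][HCO3⁻]/[CO2(aq)]:  pH = pK1 − log₁₀([CO2(aq)]/[HCO3⁻])
log₁₀(0.0282) = -1.550
pH = 6.31 − (-1.550) = 7.86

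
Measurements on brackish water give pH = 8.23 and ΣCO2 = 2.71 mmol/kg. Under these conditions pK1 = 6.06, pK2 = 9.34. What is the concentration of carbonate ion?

α₂ = 1 / (1 + [H⁺]/K2 + [H⁺]²/(K1K2)) = 1 / (1 + 10^+1.11 + 10^-1.06)
   = 1 / (1 + 12.882 + 0.087096) = 1/13.970 = 0.07158
[CO3²⁻] = α₂ × DIC = 0.07158 × 2.71 = 0.194 mmol/kg

[CO3²⁻] = 0.194 mmol/kg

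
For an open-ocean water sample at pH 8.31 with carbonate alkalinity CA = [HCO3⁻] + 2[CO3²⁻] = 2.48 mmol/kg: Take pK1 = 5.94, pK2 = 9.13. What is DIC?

DIC = 2.20 mmol/kg

CA = [HCO3⁻] + 2[CO3²⁻] = (α₁ + 2α₂)·DIC
At pH 8.31: [H⁺]/K1 = 10^-2.37 = 0.0042658, K2/[H⁺] = 10^-0.82 = 0.15136
α₁ = 1/(1 + 0.0042658 + 0.15136) = 1/1.1556 = 0.8653; α₂ = α₁·K2/[H⁺] = 0.1310
α₁ + 2α₂ = 1.1273
DIC = CA / (α₁ + 2α₂) = 2.48 / 1.1273 = 2.20 mmol/kg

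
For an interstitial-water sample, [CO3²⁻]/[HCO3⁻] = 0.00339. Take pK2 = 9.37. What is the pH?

From K2 = [H⁺][CO3²⁻]/[HCO3⁻]:  pH = pK2 + log₁₀([CO3²⁻]/[HCO3⁻])
log₁₀(0.00339) = -2.470
pH = 9.37 + (-2.470) = 6.90

pH = 6.90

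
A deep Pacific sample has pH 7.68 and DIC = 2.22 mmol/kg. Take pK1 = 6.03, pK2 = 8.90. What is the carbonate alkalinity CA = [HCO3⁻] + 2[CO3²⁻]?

CA = [HCO3⁻] + 2[CO3²⁻] = (α₁ + 2α₂)·DIC
At pH 7.68: [H⁺]/K1 = 10^-1.65 = 0.022387, K2/[H⁺] = 10^-1.22 = 0.060256
α₁ = 1/(1 + 0.022387 + 0.060256) = 1/1.0826 = 0.9237; α₂ = α₁·K2/[H⁺] = 0.05566
α₁ + 2α₂ = 1.0350
CA = 1.0350 × 2.22 = 2.30 mmol/kg

CA = 2.30 mmol/kg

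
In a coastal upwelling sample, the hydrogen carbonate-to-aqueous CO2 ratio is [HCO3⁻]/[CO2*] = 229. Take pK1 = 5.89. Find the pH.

pH = 8.25

From K1 = [H⁺][HCO3⁻]/[CO2*]:  pH = pK1 + log₁₀([HCO3⁻]/[CO2*])
log₁₀(229) = +2.360
pH = 5.89 + (+2.360) = 8.25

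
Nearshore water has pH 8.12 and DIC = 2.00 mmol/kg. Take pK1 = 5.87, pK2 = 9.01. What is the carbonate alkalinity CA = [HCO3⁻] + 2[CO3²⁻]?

CA = [HCO3⁻] + 2[CO3²⁻] = (α₁ + 2α₂)·DIC
At pH 8.12: [H⁺]/K1 = 10^-2.25 = 0.0056234, K2/[H⁺] = 10^-0.89 = 0.12882
α₁ = 1/(1 + 0.0056234 + 0.12882) = 1/1.1344 = 0.8815; α₂ = α₁·K2/[H⁺] = 0.1136
α₁ + 2α₂ = 1.1086
CA = 1.1086 × 2.00 = 2.22 mmol/kg

CA = 2.22 mmol/kg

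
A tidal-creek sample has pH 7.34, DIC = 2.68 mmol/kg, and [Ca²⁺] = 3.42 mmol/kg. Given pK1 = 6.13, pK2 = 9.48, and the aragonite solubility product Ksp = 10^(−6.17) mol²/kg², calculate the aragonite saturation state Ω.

Ω = 0.0919

α₂ = 1 / (1 + [H⁺]/K2 + [H⁺]²/(K1K2)) = 1 / (1 + 10^+2.14 + 10^+0.93)
   = 1 / (1 + 138.04 + 8.5114) = 1/147.55 = 0.006777
[CO3²⁻] = α₂ × DIC = 0.006777 × 2.68 = 0.01816 mmol/kg = 18.16 μmol/kg
Ksp = 10^(−6.17) = 6.761×10^-7
Ω = [Ca²⁺][CO3²⁻]/Ksp = (3.42×10^-3)(1.816×10^-5) / 6.761×10^-7 = 0.0919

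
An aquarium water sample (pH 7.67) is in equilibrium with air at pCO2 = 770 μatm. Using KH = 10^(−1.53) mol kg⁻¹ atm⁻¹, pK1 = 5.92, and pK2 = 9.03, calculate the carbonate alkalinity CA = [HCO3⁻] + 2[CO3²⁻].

CA = 1.39 mmol/kg

[CO2*] = KH · pCO2 = 10^(−1.53) × 770×10^-6 = 2.272×10^-5 mol/kg
α₀ = 1/(1 + K1/[H⁺] + K1K2/[H⁺]²) = 1/(1 + 10^+1.75 + 10^+0.39) = 0.01675
DIC = [CO2*]/α₀ = 2.272×10^-5 / 0.01675 = 1.356 mmol/kg
CA = (α₁ + 2α₂)·DIC = (0.9421 + 2×0.04113) × 1.356 = 1.39 mmol/kg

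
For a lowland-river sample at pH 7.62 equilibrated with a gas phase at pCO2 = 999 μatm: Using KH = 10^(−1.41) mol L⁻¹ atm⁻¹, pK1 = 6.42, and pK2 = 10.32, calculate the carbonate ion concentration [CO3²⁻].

[CO2*] = KH · pCO2 = 10^(−1.41) × 999×10^-6 = 3.887×10^-5 mol/L
α₀ = 1/(1 + K1/[H⁺] + K1K2/[H⁺]²) = 1/(1 + 10^+1.20 + 10^-1.50) = 0.05924
DIC = [CO2*]/α₀ = 3.887×10^-5 / 0.05924 = 0.6561 mmol/L
[CO3²⁻] = α₂·DIC; α₂ = 0.001873, so [CO3²⁻] = 0.001873 × 0.6561 = 0.00123 mmol/L = 1.23 μmol/L

[CO3²⁻] = 1.23 μmol/L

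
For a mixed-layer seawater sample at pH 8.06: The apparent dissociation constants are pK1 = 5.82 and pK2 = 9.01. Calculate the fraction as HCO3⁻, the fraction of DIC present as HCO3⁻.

α₁ = 0.894

α₁ = 1 / (1 + [H⁺]/K1 + K2/[H⁺]) = 1 / (1 + 10^-2.24 + 10^-0.95)
   = 1 / (1 + 0.0057544 + 0.11220) = 1/1.1180 = 0.8945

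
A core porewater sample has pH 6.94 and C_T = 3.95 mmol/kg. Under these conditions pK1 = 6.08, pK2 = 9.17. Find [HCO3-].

α₁ = 1 / (1 + [H⁺]/K1 + K2/[H⁺]) = 1 / (1 + 10^-0.86 + 10^-2.23)
   = 1 / (1 + 0.13804 + 0.0058884) = 1/1.1439 = 0.8742
[HCO3⁻] = α₁ × DIC = 0.8742 × 3.95 = 3.45 mmol/kg

[HCO3⁻] = 3.45 mmol/kg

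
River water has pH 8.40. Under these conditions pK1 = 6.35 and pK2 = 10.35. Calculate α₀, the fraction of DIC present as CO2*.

α₀ = 1 / (1 + K1/[H⁺] + K1K2/[H⁺]²) = 1 / (1 + 10^+2.05 + 10^+0.10)
   = 1 / (1 + 112.20 + 1.2589) = 1/114.46 = 0.008737

α₀ = 0.00874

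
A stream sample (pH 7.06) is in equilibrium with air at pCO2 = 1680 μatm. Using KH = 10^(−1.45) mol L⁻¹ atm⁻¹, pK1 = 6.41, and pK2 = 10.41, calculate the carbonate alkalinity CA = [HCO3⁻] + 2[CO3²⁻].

CA = 0.266 mmol/L

[CO2*] = KH · pCO2 = 10^(−1.45) × 1680×10^-6 = 5.961×10^-5 mol/L
α₀ = 1/(1 + K1/[H⁺] + K1K2/[H⁺]²) = 1/(1 + 10^+0.65 + 10^-2.70) = 0.1829
DIC = [CO2*]/α₀ = 5.961×10^-5 / 0.1829 = 0.3260 mmol/L
CA = (α₁ + 2α₂)·DIC = (0.8168 + 2×0.0003648) × 0.3260 = 0.266 mmol/L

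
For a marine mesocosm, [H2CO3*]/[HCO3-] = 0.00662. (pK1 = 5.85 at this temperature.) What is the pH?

From K1 = [H⁺][HCO3-]/[H2CO3*]:  pH = pK1 − log₁₀([H2CO3*]/[HCO3-])
log₁₀(0.00662) = -2.179
pH = 5.85 − (-2.179) = 8.03

pH = 8.03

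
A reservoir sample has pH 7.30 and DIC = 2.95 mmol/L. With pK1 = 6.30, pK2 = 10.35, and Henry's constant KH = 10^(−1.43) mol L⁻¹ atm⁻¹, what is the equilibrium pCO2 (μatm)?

α₀ = 1 / (1 + K1/[H⁺] + K1K2/[H⁺]²) = 1 / (1 + 10^+1.00 + 10^-2.05)
   = 1 / (1 + 10.000 + 0.0089125) = 1/11.009 = 0.09084
[CO2*] = α₀ × DIC = 0.09084 × 2.95 = 0.2680 mmol/L
pCO2 = [CO2*]/KH = 2.680×10^-4 / 3.715×10^-2 = 7210 μatm

pCO2 = 7210 μatm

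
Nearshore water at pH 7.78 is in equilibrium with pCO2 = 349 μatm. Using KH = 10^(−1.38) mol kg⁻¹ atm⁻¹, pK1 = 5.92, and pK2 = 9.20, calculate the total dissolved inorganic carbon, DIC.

[CO2*] = KH · pCO2 = 10^(−1.38) × 349×10^-6 = 1.455×10^-5 mol/kg
α₀ = 1/(1 + K1/[H⁺] + K1K2/[H⁺]²) = 1/(1 + 10^+1.86 + 10^+0.44) = 0.01312
DIC = [CO2*]/α₀ = 1.455×10^-5 / 0.01312 = 1.11 mmol/kg

DIC = 1.11 mmol/kg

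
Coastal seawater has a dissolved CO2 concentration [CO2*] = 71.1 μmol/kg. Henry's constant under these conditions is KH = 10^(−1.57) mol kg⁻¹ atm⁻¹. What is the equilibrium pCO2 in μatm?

KH = 10^(−1.57) = 2.692×10^-2 mol kg⁻¹ atm⁻¹
pCO2 = [CO2*]/KH = 71.1×10^-6 / 2.692×10^-2 = 2.64×10^-3 atm = 2640 μatm

pCO2 = 2640 μatm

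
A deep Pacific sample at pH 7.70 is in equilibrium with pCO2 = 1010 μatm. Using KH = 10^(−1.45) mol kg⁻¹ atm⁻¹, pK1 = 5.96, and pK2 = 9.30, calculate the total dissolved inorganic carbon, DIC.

[CO2*] = KH · pCO2 = 10^(−1.45) × 1010×10^-6 = 3.584×10^-5 mol/kg
α₀ = 1/(1 + K1/[H⁺] + K1K2/[H⁺]²) = 1/(1 + 10^+1.74 + 10^+0.14) = 0.01744
DIC = [CO2*]/α₀ = 3.584×10^-5 / 0.01744 = 2.05 mmol/kg

DIC = 2.05 mmol/kg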